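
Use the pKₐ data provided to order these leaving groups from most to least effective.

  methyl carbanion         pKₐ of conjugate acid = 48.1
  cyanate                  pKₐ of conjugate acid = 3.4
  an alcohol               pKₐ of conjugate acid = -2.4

an alcohol > cyanate > methyl carbanion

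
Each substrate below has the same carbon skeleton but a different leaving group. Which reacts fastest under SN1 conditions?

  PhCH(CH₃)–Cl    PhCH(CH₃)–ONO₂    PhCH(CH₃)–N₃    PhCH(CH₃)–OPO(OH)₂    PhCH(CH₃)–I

Identical carbon frameworks mean the comparison reduces to leaving-group quality.
The more stable X⁻ (or X) is on its own — i.e. the weaker a base it is — the better a leaving group it makes.
PhCH(CH₃)–I loses I⁻: pKₐ(HI) ≈ -10
PhCH(CH₃)–Cl loses Cl⁻: pKₐ(HCl) ≈ -7
PhCH(CH₃)–ONO₂ loses NO₃⁻: pKₐ(HNO₃) ≈ -1.3
PhCH(CH₃)–OPO(OH)₂ loses H₂PO₄⁻: pKₐ(H₃PO₄) ≈ 2.1
PhCH(CH₃)–N₃ loses N₃⁻: pKₐ(HN₃) ≈ 4.7

PhCH(CH₃)–I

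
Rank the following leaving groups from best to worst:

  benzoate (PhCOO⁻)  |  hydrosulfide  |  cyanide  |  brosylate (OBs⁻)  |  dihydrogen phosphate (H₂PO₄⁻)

A good leaving group is a weak base: the lower the pKₐ of its conjugate acid, the more readily it departs.
brosylate (OBs⁻): pKₐ(p-BrC₆H₄SO₃H) ≈ -2.8
dihydrogen phosphate (H₂PO₄⁻): pKₐ(H₃PO₄) ≈ 2.1
benzoate (PhCOO⁻): pKₐ(C₆H₅COOH) ≈ 4.2
hydrosulfide: pKₐ(H₂S) ≈ 7
cyanide: pKₐ(HCN) ≈ 9.2

brosylate (OBs⁻) > dihydrogen phosphate (H₂PO₄⁻) > benzoate (PhCOO⁻) > hydrosulfide > cyanide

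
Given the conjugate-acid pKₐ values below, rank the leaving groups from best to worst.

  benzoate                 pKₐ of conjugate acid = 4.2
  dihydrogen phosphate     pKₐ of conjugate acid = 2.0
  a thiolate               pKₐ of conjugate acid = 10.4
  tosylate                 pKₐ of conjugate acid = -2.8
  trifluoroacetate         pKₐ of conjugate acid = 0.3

Lower conjugate-acid pKₐ ⇒ weaker base ⇒ better leaving group.
Sorting by the given values: tosylate (-2.8), trifluoroacetate (0.3), dihydrogen phosphate (2.0), benzoate (4.2), a thiolate (10.4).

tosylate > trifluoroacetate > dihydrogen phosphate > benzoate > a thiolate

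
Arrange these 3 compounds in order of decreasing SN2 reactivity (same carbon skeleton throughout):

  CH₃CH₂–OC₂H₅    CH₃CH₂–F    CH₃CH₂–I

Same R in every case — rank the leaving groups.
A good leaving group is a weak base: the lower the pKₐ of its conjugate acid, the more readily it departs.
CH₃CH₂–I loses I⁻: pKₐ(HI) ≈ -10
CH₃CH₂–F loses F⁻: pKₐ(HF) ≈ 3.2
CH₃CH₂–OC₂H₅ loses CH₃CH₂O⁻: pKₐ(CH₃CH₂OH) ≈ 16

CH₃CH₂–I > CH₃CH₂–F > CH₃CH₂–OC₂H₅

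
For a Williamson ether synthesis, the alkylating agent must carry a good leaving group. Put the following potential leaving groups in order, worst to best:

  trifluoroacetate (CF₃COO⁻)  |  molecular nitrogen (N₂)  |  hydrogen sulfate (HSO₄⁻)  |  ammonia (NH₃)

ammonia (NH₃) < trifluoroacetate (CF₃COO⁻) < hydrogen sulfate (HSO₄⁻) < molecular nitrogen (N₂)

Leaving-group ability tracks the stability of the departed species; conjugate-acid pKₐ is the usual yardstick (lower pKₐ → better LG).
molecular nitrogen (N₂): no meaningful conjugate acid; N₂ departs as an exceptionally stable neutral molecule
hydrogen sulfate (HSO₄⁻): pKₐ(H₂SO₄) ≈ -3
trifluoroacetate (CF₃COO⁻): pKₐ(CF₃COOH) ≈ 0.2
ammonia (NH₃): pKₐ(NH₄⁺) ≈ 9.2 — neutral but moderately basic; leaves from R–NH₃⁺
Listed from poorest to best leaving group as asked.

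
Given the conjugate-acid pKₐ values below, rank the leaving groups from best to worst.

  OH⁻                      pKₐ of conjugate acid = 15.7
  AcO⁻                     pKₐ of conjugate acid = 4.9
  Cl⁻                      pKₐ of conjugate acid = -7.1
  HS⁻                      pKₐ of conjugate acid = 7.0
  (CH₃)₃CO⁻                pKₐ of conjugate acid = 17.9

Cl⁻ > AcO⁻ > HS⁻ > OH⁻ > (CH₃)₃CO⁻

Lower conjugate-acid pKₐ ⇒ weaker base ⇒ better leaving group.
Sorting by the given values: Cl⁻ (-7.1), AcO⁻ (4.9), HS⁻ (7.0), OH⁻ (15.7), (CH₃)₃CO⁻ (17.9).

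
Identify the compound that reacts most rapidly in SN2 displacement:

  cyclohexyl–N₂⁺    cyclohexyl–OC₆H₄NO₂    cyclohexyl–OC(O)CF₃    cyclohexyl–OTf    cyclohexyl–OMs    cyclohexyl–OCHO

cyclohexyl–N₂⁺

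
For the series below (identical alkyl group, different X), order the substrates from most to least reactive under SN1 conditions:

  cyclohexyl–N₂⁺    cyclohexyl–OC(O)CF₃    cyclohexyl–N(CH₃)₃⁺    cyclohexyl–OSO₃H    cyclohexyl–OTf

cyclohexyl–N₂⁺ > cyclohexyl–OTf > cyclohexyl–OSO₃H > cyclohexyl–OC(O)CF₃ > cyclohexyl–N(CH₃)₃⁺

Same R in every case — rank the leaving groups.
A good leaving group is a weak base: the lower the pKₐ of its conjugate acid, the more readily it departs.
cyclohexyl–N₂⁺ loses N₂: no meaningful conjugate acid; N₂ departs as an exceptionally stable neutral molecule
cyclohexyl–OTf loses OTf⁻: pKₐ(CF₃SO₃H (triflic acid)) ≈ -14
cyclohexyl–OSO₃H loses HSO₄⁻: pKₐ(H₂SO₄) ≈ -3
cyclohexyl–OC(O)CF₃ loses CF₃COO⁻: pKₐ(CF₃COOH) ≈ 0.2
cyclohexyl–N(CH₃)₃⁺ loses NR'₃: pKₐ(R'₃NH⁺) ≈ 10.7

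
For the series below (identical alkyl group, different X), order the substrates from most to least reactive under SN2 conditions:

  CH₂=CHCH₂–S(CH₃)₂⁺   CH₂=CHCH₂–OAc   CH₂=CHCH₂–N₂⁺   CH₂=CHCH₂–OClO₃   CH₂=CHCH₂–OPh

The skeletons are identical, so relative rate is governed entirely by leaving-group ability.
A good leaving group is a weak base: the lower the pKₐ of its conjugate acid, the more readily it departs.
CH₂=CHCH₂–N₂⁺ loses N₂: no meaningful conjugate acid; N₂ departs as an exceptionally stable neutral molecule
CH₂=CHCH₂–OClO₃ loses ClO₄⁻: pKₐ(HClO₄) ≈ -10
CH₂=CHCH₂–S(CH₃)₂⁺ loses SR'₂: pKₐ(R'₂SH⁺) ≈ -7
CH₂=CHCH₂–OAc loses AcO⁻: pKₐ(CH₃COOH) ≈ 4.8
CH₂=CHCH₂–OPh loses PhO⁻: pKₐ(C₆H₅OH (phenol)) ≈ 10

CH₂=CHCH₂–N₂⁺ > CH₂=CHCH₂–OClO₃ > CH₂=CHCH₂–S(CH₃)₂⁺ > CH₂=CHCH₂–OAc > CH₂=CHCH₂–OPh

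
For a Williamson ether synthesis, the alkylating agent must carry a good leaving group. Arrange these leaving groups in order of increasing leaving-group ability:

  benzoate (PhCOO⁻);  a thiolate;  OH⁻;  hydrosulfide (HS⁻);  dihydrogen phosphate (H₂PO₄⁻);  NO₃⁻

OH⁻ < a thiolate < hydrosulfide (HS⁻) < benzoate (PhCOO⁻) < dihydrogen phosphate (H₂PO₄⁻) < NO₃⁻

NO₃⁻: pKₐ(HNO₃) ≈ -1.3
dihydrogen phosphate (H₂PO₄⁻): pKₐ(H₃PO₄) ≈ 2.1
benzoate (PhCOO⁻): pKₐ(C₆H₅COOH) ≈ 4.2
hydrosulfide (HS⁻): pKₐ(H₂S) ≈ 7
a thiolate: pKₐ(RSH (a thiol)) ≈ 10.5
OH⁻: pKₐ(H₂O) ≈ 15.7 — strong base; essentially never leaves without prior activation
The question asks for worst first, so the sequence is read in increasing leaving-group ability.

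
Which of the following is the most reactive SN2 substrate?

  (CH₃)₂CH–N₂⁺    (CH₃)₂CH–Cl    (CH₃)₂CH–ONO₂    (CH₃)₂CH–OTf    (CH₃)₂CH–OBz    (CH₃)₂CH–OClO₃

(CH₃)₂CH–N₂⁺

The skeletons are identical, so relative rate is governed entirely by leaving-group ability.
The more stable X⁻ (or X) is on its own — i.e. the weaker a base it is — the better a leaving group it makes.
(CH₃)₂CH–N₂⁺ loses N₂: no meaningful conjugate acid; N₂ departs as an exceptionally stable neutral molecule
(CH₃)₂CH–OTf loses OTf⁻: pKₐ(CF₃SO₃H (triflic acid)) ≈ -14
(CH₃)₂CH–OClO₃ loses ClO₄⁻: pKₐ(HClO₄) ≈ -10
(CH₃)₂CH–Cl loses Cl⁻: pKₐ(HCl) ≈ -7
(CH₃)₂CH–ONO₂ loses NO₃⁻: pKₐ(HNO₃) ≈ -1.3
(CH₃)₂CH–OBz loses PhCOO⁻: pKₐ(C₆H₅COOH) ≈ 4.2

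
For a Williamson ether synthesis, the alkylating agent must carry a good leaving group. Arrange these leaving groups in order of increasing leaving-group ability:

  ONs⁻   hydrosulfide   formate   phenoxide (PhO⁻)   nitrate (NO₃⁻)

ONs⁻: pKₐ(p-O₂NC₆H₄SO₃H) ≈ -3.5
nitrate (NO₃⁻): pKₐ(HNO₃) ≈ -1.3
formate: pKₐ(HCOOH) ≈ 3.8
hydrosulfide: pKₐ(H₂S) ≈ 7
phenoxide (PhO⁻): pKₐ(C₆H₅OH (phenol)) ≈ 10
Reversing gives the worst-to-best order requested.

phenoxide (PhO⁻) < hydrosulfide < formate < nitrate (NO₃⁻) < ONs⁻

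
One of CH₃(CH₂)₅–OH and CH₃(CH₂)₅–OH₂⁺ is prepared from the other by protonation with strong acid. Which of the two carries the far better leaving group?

From CH₃(CH₂)₅–OH the departing group would be OH⁻ (pKₐ(H₂O) ≈ 15.7). Strong base; essentially never leaves without prior activation.
From CH₃(CH₂)₅–OH₂⁺ the leaving group is H₂O (pKₐ(H₃O⁺) ≈ -1.7). Neutral; leaves from a protonated alcohol (R–OH₂⁺).
Protonation with strong acid works by converting the leaving group from hydroxide to neutral water, making CH₃(CH₂)₅–OH₂⁺ enormously more reactive.

CH₃(CH₂)₅–OH₂⁺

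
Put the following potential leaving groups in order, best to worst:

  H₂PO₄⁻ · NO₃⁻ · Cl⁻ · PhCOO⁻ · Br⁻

Br⁻ > Cl⁻ > NO₃⁻ > H₂PO₄⁻ > PhCOO⁻

Br⁻: pKₐ(HBr) ≈ -9
Cl⁻: pKₐ(HCl) ≈ -7 — moderately weak base
NO₃⁻: pKₐ(HNO₃) ≈ -1.3
H₂PO₄⁻: pKₐ(H₃PO₄) ≈ 2.1
PhCOO⁻: pKₐ(C₆H₅COOH) ≈ 4.2 — aryl carboxylate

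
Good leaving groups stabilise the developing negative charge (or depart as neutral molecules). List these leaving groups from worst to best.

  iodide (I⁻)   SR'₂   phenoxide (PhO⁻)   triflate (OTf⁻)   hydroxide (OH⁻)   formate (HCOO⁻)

hydroxide (OH⁻) < phenoxide (PhO⁻) < formate (HCOO⁻) < SR'₂ < iodide (I⁻) < triflate (OTf⁻)

triflate (OTf⁻): pKₐ(CF₃SO₃H (triflic acid)) ≈ -14 — charge spread over three oxygens and a CF₃ group; the premier leaving group in synthesis
iodide (I⁻): pKₐ(HI) ≈ -10 — large, highly polarisable; very weak base
SR'₂: pKₐ(R'₂SH⁺) ≈ -7 — neutral; leaves from a sulfonium salt (R–SR'₂⁺)
formate (HCOO⁻): pKₐ(HCOOH) ≈ 3.8
phenoxide (PhO⁻): pKₐ(C₆H₅OH (phenol)) ≈ 10
hydroxide (OH⁻): pKₐ(H₂O) ≈ 15.7
Reversing gives the worst-to-best order requested.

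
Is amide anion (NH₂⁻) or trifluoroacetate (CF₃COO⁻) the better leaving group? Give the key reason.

trifluoroacetate (CF₃COO⁻) is the better leaving group.
pKₐ(CF₃COOH) ≈ 0.2 versus pKₐ(NH₃) ≈ 38: trifluoroacetate (CF₃COO⁻) is the much weaker base.
Strongly electron-withdrawing CF₃ stabilises the carboxylate.

trifluoroacetate (CF₃COO⁻)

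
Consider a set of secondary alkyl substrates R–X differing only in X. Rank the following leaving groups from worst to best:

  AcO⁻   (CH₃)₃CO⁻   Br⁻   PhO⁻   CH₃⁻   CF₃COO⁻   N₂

Leaving-group ability tracks the stability of the departed species; conjugate-acid pKₐ is the usual yardstick (lower pKₐ → better LG).
N₂: no meaningful conjugate acid; N₂ departs as an exceptionally stable neutral molecule
Br⁻: pKₐ(HBr) ≈ -9
CF₃COO⁻: pKₐ(CF₃COOH) ≈ 0.2 — strongly electron-withdrawing CF₃ stabilises the carboxylate
AcO⁻: pKₐ(CH₃COOH) ≈ 4.8 — resonance-stabilised but still a weak base
PhO⁻: pKₐ(C₆H₅OH (phenol)) ≈ 10
(CH₃)₃CO⁻: pKₐ(t-BuOH) ≈ 18
CH₃⁻: pKₐ(CH₄) ≈ 48
The question asks for worst first, so the sequence is read in increasing leaving-group ability.

CH₃⁻ < (CH₃)₃CO⁻ < PhO⁻ < AcO⁻ < CF₃COO⁻ < Br⁻ < N₂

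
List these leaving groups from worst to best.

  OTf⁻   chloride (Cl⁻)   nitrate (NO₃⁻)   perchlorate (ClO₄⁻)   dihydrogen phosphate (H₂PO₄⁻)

The more stable X⁻ (or X) is on its own — i.e. the weaker a base it is — the better a leaving group it makes.
OTf⁻: pKₐ(CF₃SO₃H (triflic acid)) ≈ -14
perchlorate (ClO₄⁻): pKₐ(HClO₄) ≈ -10
chloride (Cl⁻): pKₐ(HCl) ≈ -7
nitrate (NO₃⁻): pKₐ(HNO₃) ≈ -1.3
dihydrogen phosphate (H₂PO₄⁻): pKₐ(H₃PO₄) ≈ 2.1
Listed from poorest to best leaving group as asked.

dihydrogen phosphate (H₂PO₄⁻) < nitrate (NO₃⁻) < chloride (Cl⁻) < perchlorate (ClO₄⁻) < OTf⁻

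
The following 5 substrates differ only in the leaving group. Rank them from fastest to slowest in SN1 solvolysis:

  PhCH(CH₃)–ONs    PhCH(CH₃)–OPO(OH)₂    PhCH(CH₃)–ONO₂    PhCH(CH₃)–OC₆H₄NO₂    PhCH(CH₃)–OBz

PhCH(CH₃)–ONs > PhCH(CH₃)–ONO₂ > PhCH(CH₃)–OPO(OH)₂ > PhCH(CH₃)–OBz > PhCH(CH₃)–OC₆H₄NO₂

With the same alkyl group throughout, only the leaving group differentiates the rates.
The more stable X⁻ (or X) is on its own — i.e. the weaker a base it is — the better a leaving group it makes.
PhCH(CH₃)–ONs loses ONs⁻: pKₐ(p-O₂NC₆H₄SO₃H) ≈ -3.5
PhCH(CH₃)–ONO₂ loses NO₃⁻: pKₐ(HNO₃) ≈ -1.3
PhCH(CH₃)–OPO(OH)₂ loses H₂PO₄⁻: pKₐ(H₃PO₄) ≈ 2.1
PhCH(CH₃)–OBz loses PhCOO⁻: pKₐ(C₆H₅COOH) ≈ 4.2
PhCH(CH₃)–OC₆H₄NO₂ loses p-O₂N–C₆H₄–O⁻: pKₐ(p-nitrophenol) ≈ 7.2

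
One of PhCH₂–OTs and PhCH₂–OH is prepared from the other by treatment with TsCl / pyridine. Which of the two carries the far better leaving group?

From PhCH₂–OH the departing group would be OH⁻ (pKₐ(H₂O) ≈ 15.7). Strong base; essentially never leaves without prior activation.
From PhCH₂–OTs the leaving group is OTs⁻ (pKₐ(p-CH₃C₆H₄SO₃H (TsOH)) ≈ -2.8). Resonance-delocalised arenesulfonate.
Treatment with TsCl / pyridine works by converting the hydroxyl into a tosylate, making PhCH₂–OTs enormously more reactive.

PhCH₂–OTs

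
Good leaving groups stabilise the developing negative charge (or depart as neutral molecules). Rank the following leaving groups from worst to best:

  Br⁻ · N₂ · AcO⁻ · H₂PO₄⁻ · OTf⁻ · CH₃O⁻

CH₃O⁻ < AcO⁻ < H₂PO₄⁻ < Br⁻ < OTf⁻ < N₂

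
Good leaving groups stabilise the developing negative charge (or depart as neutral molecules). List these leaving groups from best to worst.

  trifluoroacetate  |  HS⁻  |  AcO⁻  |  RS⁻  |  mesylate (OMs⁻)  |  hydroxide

mesylate (OMs⁻): pKₐ(CH₃SO₃H (MsOH)) ≈ -1.9 — resonance-delocalised alkanesulfonate
trifluoroacetate: pKₐ(CF₃COOH) ≈ 0.2
AcO⁻: pKₐ(CH₃COOH) ≈ 4.8 — resonance-stabilised but still a weak base
HS⁻: pKₐ(H₂S) ≈ 7 — larger and more polarisable than the oxygen analogue
RS⁻: pKₐ(RSH (a thiol)) ≈ 10.5
hydroxide: pKₐ(H₂O) ≈ 15.7 — strong base; essentially never leaves without prior activation

mesylate (OMs⁻) > trifluoroacetate > AcO⁻ > HS⁻ > RS⁻ > hydroxide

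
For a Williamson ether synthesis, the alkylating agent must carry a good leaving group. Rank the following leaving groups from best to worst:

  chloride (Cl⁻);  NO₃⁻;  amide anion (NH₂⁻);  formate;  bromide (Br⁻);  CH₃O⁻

bromide (Br⁻) > chloride (Cl⁻) > NO₃⁻ > formate > CH₃O⁻ > amide anion (NH₂⁻)

bromide (Br⁻): pKₐ(HBr) ≈ -9
chloride (Cl⁻): pKₐ(HCl) ≈ -7
NO₃⁻: pKₐ(HNO₃) ≈ -1.3
formate: pKₐ(HCOOH) ≈ 3.8
CH₃O⁻: pKₐ(CH₃OH) ≈ 15.5
amide anion (NH₂⁻): pKₐ(NH₃) ≈ 38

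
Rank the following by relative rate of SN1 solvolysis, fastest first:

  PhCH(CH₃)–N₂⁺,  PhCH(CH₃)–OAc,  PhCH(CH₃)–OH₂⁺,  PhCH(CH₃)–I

Identical carbon frameworks mean the comparison reduces to leaving-group quality.
The more stable X⁻ (or X) is on its own — i.e. the weaker a base it is — the better a leaving group it makes.
PhCH(CH₃)–N₂⁺ loses N₂: no meaningful conjugate acid; N₂ departs as an exceptionally stable neutral molecule
PhCH(CH₃)–I loses I⁻: pKₐ(HI) ≈ -10
PhCH(CH₃)–OH₂⁺ loses H₂O: pKₐ(H₃O⁺) ≈ -1.7
PhCH(CH₃)–OAc loses AcO⁻: pKₐ(CH₃COOH) ≈ 4.8

PhCH(CH₃)–N₂⁺ > PhCH(CH₃)–I > PhCH(CH₃)–OH₂⁺ > PhCH(CH₃)–OAc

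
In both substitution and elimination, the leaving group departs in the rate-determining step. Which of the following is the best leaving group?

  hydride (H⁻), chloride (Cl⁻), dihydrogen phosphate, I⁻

A good leaving group is a weak base: the lower the pKₐ of its conjugate acid, the more readily it departs.
I⁻: pKₐ(HI) ≈ -10
chloride (Cl⁻): pKₐ(HCl) ≈ -7
dihydrogen phosphate: pKₐ(H₃PO₄) ≈ 2.1
hydride (H⁻): pKₐ(H₂) ≈ 36

I⁻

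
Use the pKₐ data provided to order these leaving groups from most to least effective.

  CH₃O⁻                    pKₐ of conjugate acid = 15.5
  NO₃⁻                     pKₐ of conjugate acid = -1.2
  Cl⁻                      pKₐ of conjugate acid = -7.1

Cl⁻ > NO₃⁻ > CH₃O⁻

Lower conjugate-acid pKₐ ⇒ weaker base ⇒ better leaving group.
Sorting by the given values: Cl⁻ (-7.1), NO₃⁻ (-1.2), CH₃O⁻ (15.5).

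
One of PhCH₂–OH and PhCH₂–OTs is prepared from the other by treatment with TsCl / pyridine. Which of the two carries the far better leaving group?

From PhCH₂–OH the departing group would be OH⁻ (pKₐ(H₂O) ≈ 15.7). Strong base; essentially never leaves without prior activation.
From PhCH₂–OTs the leaving group is OTs⁻ (pKₐ(p-CH₃C₆H₄SO₃H (TsOH)) ≈ -2.8). Resonance-delocalised arenesulfonate.
Treatment with TsCl / pyridine works by converting the hydroxyl into a tosylate, making PhCH₂–OTs enormously more reactive.

PhCH₂–OTs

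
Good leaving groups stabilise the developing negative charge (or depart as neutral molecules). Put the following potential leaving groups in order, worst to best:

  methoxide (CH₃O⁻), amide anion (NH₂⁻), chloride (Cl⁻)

amide anion (NH₂⁻) < methoxide (CH₃O⁻) < chloride (Cl⁻)

chloride (Cl⁻): pKₐ(HCl) ≈ -7 — moderately weak base
methoxide (CH₃O⁻): pKₐ(CH₃OH) ≈ 15.5 — strong base; alkoxides do not leave unassisted
amide anion (NH₂⁻): pKₐ(NH₃) ≈ 38 — extremely strong base; never a leaving group
Listed from poorest to best leaving group as asked.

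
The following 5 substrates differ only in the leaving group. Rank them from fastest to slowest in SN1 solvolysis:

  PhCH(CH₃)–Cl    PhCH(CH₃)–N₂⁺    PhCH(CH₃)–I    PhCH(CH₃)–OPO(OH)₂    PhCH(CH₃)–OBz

With the same alkyl group throughout, only the leaving group differentiates the rates.
Leaving-group ability tracks the stability of the departed species; conjugate-acid pKₐ is the usual yardstick (lower pKₐ → better LG).
PhCH(CH₃)–N₂⁺ loses N₂: no meaningful conjugate acid; N₂ departs as an exceptionally stable neutral molecule
PhCH(CH₃)–I loses I⁻: pKₐ(HI) ≈ -10
PhCH(CH₃)–Cl loses Cl⁻: pKₐ(HCl) ≈ -7
PhCH(CH₃)–OPO(OH)₂ loses H₂PO₄⁻: pKₐ(H₃PO₄) ≈ 2.1
PhCH(CH₃)–OBz loses PhCOO⁻: pKₐ(C₆H₅COOH) ≈ 4.2

PhCH(CH₃)–N₂⁺ > PhCH(CH₃)–I > PhCH(CH₃)–Cl > PhCH(CH₃)–OPO(OH)₂ > PhCH(CH₃)–OBz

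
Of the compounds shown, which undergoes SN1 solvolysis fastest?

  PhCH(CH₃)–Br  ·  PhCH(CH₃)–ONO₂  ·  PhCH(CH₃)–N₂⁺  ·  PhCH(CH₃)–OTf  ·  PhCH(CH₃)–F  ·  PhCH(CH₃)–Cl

Same R in every case — rank the leaving groups.
Leaving-group ability tracks the stability of the departed species; conjugate-acid pKₐ is the usual yardstick (lower pKₐ → better LG).
PhCH(CH₃)–N₂⁺ loses N₂: no meaningful conjugate acid; N₂ departs as an exceptionally stable neutral molecule
PhCH(CH₃)–OTf loses OTf⁻: pKₐ(CF₃SO₃H (triflic acid)) ≈ -14
PhCH(CH₃)–Br loses Br⁻: pKₐ(HBr) ≈ -9
PhCH(CH₃)–Cl loses Cl⁻: pKₐ(HCl) ≈ -7
PhCH(CH₃)–ONO₂ loses NO₃⁻: pKₐ(HNO₃) ≈ -1.3
PhCH(CH₃)–F loses F⁻: pKₐ(HF) ≈ 3.2

PhCH(CH₃)–N₂⁺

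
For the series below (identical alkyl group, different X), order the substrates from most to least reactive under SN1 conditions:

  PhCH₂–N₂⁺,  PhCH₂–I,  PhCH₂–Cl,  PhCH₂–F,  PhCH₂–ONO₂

PhCH₂–N₂⁺ > PhCH₂–I > PhCH₂–Cl > PhCH₂–ONO₂ > PhCH₂–F

Same R in every case — rank the leaving groups.
Rank by basicity of the departing species: weakest base leaves most easily.
PhCH₂–N₂⁺ loses N₂: no meaningful conjugate acid; N₂ departs as an exceptionally stable neutral molecule
PhCH₂–I loses I⁻: pKₐ(HI) ≈ -10
PhCH₂–Cl loses Cl⁻: pKₐ(HCl) ≈ -7
PhCH₂–ONO₂ loses NO₃⁻: pKₐ(HNO₃) ≈ -1.3
PhCH₂–F loses F⁻: pKₐ(HF) ≈ 3.2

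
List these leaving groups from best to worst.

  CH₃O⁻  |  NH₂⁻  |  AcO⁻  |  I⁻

Leaving-group ability tracks the stability of the departed species; conjugate-acid pKₐ is the usual yardstick (lower pKₐ → better LG).
I⁻: pKₐ(HI) ≈ -10
AcO⁻: pKₐ(CH₃COOH) ≈ 4.8
CH₃O⁻: pKₐ(CH₃OH) ≈ 15.5
NH₂⁻: pKₐ(NH₃) ≈ 38

I⁻ > AcO⁻ > CH₃O⁻ > NH₂⁻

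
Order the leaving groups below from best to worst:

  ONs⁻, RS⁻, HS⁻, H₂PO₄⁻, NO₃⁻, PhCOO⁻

ONs⁻ > NO₃⁻ > H₂PO₄⁻ > PhCOO⁻ > HS⁻ > RS⁻

ONs⁻: pKₐ(p-O₂NC₆H₄SO₃H) ≈ -3.5 — p-nitro group further stabilises the sulfonate
NO₃⁻: pKₐ(HNO₃) ≈ -1.3
H₂PO₄⁻: pKₐ(H₃PO₄) ≈ 2.1
PhCOO⁻: pKₐ(C₆H₅COOH) ≈ 4.2
HS⁻: pKₐ(H₂S) ≈ 7
RS⁻: pKₐ(RSH (a thiol)) ≈ 10.5 — moderately basic; rarely leaves without activation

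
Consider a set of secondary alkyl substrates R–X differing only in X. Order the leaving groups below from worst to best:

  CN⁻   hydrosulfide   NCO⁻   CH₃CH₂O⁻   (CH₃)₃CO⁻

(CH₃)₃CO⁻ < CH₃CH₂O⁻ < CN⁻ < hydrosulfide < NCO⁻

The more stable X⁻ (or X) is on its own — i.e. the weaker a base it is — the better a leaving group it makes.
NCO⁻: pKₐ(HOCN) ≈ 3.5
hydrosulfide: pKₐ(H₂S) ≈ 7 — larger and more polarisable than the oxygen analogue
CN⁻: pKₐ(HCN) ≈ 9.2 — sp carbon stabilises the charge somewhat, but still a poor LG
CH₃CH₂O⁻: pKₐ(CH₃CH₂OH) ≈ 16 — strong base; alkoxides do not leave unassisted
(CH₃)₃CO⁻: pKₐ(t-BuOH) ≈ 18 — bulky, strongly basic alkoxide
The question asks for worst first, so the sequence is read in increasing leaving-group ability.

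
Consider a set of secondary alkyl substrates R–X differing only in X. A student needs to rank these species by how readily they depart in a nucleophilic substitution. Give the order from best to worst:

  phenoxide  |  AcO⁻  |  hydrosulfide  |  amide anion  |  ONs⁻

Rank by basicity of the departing species: weakest base leaves most easily.
ONs⁻: pKₐ(p-O₂NC₆H₄SO₃H) ≈ -3.5
AcO⁻: pKₐ(CH₃COOH) ≈ 4.8
hydrosulfide: pKₐ(H₂S) ≈ 7
phenoxide: pKₐ(C₆H₅OH (phenol)) ≈ 10
amide anion: pKₐ(NH₃) ≈ 38

ONs⁻ > AcO⁻ > hydrosulfide > phenoxide > amide anion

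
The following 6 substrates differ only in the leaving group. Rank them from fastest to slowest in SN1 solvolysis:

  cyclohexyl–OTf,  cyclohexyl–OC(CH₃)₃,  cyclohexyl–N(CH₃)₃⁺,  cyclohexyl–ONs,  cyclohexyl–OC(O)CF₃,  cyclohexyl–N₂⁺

With the same alkyl group throughout, only the leaving group differentiates the rates.
A good leaving group is a weak base: the lower the pKₐ of its conjugate acid, the more readily it departs.
cyclohexyl–N₂⁺ loses N₂: no meaningful conjugate acid; N₂ departs as an exceptionally stable neutral molecule
cyclohexyl–OTf loses OTf⁻: pKₐ(CF₃SO₃H (triflic acid)) ≈ -14
cyclohexyl–ONs loses ONs⁻: pKₐ(p-O₂NC₆H₄SO₃H) ≈ -3.5
cyclohexyl–OC(O)CF₃ loses CF₃COO⁻: pKₐ(CF₃COOH) ≈ 0.2
cyclohexyl–N(CH₃)₃⁺ loses NR'₃: pKₐ(R'₃NH⁺) ≈ 10.7
cyclohexyl–OC(CH₃)₃ loses (CH₃)₃CO⁻: pKₐ(t-BuOH) ≈ 18

cyclohexyl–N₂⁺ > cyclohexyl–OTf > cyclohexyl–ONs > cyclohexyl–OC(O)CF₃ > cyclohexyl–N(CH₃)₃⁺ > cyclohexyl–OC(CH₃)₃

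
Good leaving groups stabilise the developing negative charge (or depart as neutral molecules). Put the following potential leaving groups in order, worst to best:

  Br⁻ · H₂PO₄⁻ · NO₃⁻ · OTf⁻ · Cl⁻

H₂PO₄⁻ < NO₃⁻ < Cl⁻ < Br⁻ < OTf⁻

Rank by basicity of the departing species: weakest base leaves most easily.
OTf⁻: pKₐ(CF₃SO₃H (triflic acid)) ≈ -14 — charge spread over three oxygens and a CF₃ group; the premier leaving group in synthesis
Br⁻: pKₐ(HBr) ≈ -9 — weak base; good leaving group
Cl⁻: pKₐ(HCl) ≈ -7
NO₃⁻: pKₐ(HNO₃) ≈ -1.3 — resonance-delocalised over three oxygens
H₂PO₄⁻: pKₐ(H₃PO₄) ≈ 2.1 — moderate base; biological leaving group after further activation
The question asks for worst first, so the sequence is read in increasing leaving-group ability.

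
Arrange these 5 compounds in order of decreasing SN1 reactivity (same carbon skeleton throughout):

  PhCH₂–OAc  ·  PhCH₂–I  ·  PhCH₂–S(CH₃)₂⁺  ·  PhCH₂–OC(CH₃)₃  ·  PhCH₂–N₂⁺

PhCH₂–N₂⁺ > PhCH₂–I > PhCH₂–S(CH₃)₂⁺ > PhCH₂–OAc > PhCH₂–OC(CH₃)₃

Same R in every case — rank the leaving groups.
A good leaving group is a weak base: the lower the pKₐ of its conjugate acid, the more readily it departs.
PhCH₂–N₂⁺ loses N₂: no meaningful conjugate acid; N₂ departs as an exceptionally stable neutral molecule
PhCH₂–I loses I⁻: pKₐ(HI) ≈ -10
PhCH₂–S(CH₃)₂⁺ loses SR'₂: pKₐ(R'₂SH⁺) ≈ -7
PhCH₂–OAc loses AcO⁻: pKₐ(CH₃COOH) ≈ 4.8
PhCH₂–OC(CH₃)₃ loses (CH₃)₃CO⁻: pKₐ(t-BuOH) ≈ 18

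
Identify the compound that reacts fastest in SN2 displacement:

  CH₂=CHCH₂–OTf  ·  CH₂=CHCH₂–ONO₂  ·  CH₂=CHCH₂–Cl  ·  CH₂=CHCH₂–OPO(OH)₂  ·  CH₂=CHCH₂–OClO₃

The skeletons are identical, so relative rate is governed entirely by leaving-group ability.
Leaving-group ability tracks the stability of the departed species; conjugate-acid pKₐ is the usual yardstick (lower pKₐ → better LG).
CH₂=CHCH₂–OTf loses OTf⁻: pKₐ(CF₃SO₃H (triflic acid)) ≈ -14
CH₂=CHCH₂–OClO₃ loses ClO₄⁻: pKₐ(HClO₄) ≈ -10
CH₂=CHCH₂–Cl loses Cl⁻: pKₐ(HCl) ≈ -7
CH₂=CHCH₂–ONO₂ loses NO₃⁻: pKₐ(HNO₃) ≈ -1.3
CH₂=CHCH₂–OPO(OH)₂ loses H₂PO₄⁻: pKₐ(H₃PO₄) ≈ 2.1

CH₂=CHCH₂–OTf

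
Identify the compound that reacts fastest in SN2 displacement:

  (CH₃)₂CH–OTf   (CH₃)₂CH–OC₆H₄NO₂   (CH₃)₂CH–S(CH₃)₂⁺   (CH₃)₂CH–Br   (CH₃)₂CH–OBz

Same R in every case — rank the leaving groups.
Rank by basicity of the departing species: weakest base leaves most easily.
(CH₃)₂CH–OTf loses OTf⁻: pKₐ(CF₃SO₃H (triflic acid)) ≈ -14
(CH₃)₂CH–Br loses Br⁻: pKₐ(HBr) ≈ -9
(CH₃)₂CH–S(CH₃)₂⁺ loses SR'₂: pKₐ(R'₂SH⁺) ≈ -7
(CH₃)₂CH–OBz loses PhCOO⁻: pKₐ(C₆H₅COOH) ≈ 4.2
(CH₃)₂CH–OC₆H₄NO₂ loses p-O₂N–C₆H₄–O⁻: pKₐ(p-nitrophenol) ≈ 7.2

(CH₃)₂CH–OTf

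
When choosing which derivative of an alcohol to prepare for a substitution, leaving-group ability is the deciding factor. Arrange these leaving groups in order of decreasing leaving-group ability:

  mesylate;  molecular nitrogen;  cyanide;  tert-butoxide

molecular nitrogen > mesylate > cyanide > tert-butoxide

A good leaving group is a weak base: the lower the pKₐ of its conjugate acid, the more readily it departs.
molecular nitrogen: no meaningful conjugate acid; N₂ departs as an exceptionally stable neutral molecule
mesylate: pKₐ(CH₃SO₃H (MsOH)) ≈ -1.9 — resonance-delocalised alkanesulfonate
cyanide: pKₐ(HCN) ≈ 9.2 — sp carbon stabilises the charge somewhat, but still a poor LG
tert-butoxide: pKₐ(t-BuOH) ≈ 18 — bulky, strongly basic alkoxide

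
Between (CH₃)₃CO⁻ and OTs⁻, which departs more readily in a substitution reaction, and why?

OTs⁻ is the better leaving group.
pKₐ(p-CH₃C₆H₄SO₃H (TsOH)) ≈ -2.8 versus pKₐ(t-BuOH) ≈ 18: OTs⁻ is the much weaker base.
Resonance-delocalised arenesulfonate.

OTs⁻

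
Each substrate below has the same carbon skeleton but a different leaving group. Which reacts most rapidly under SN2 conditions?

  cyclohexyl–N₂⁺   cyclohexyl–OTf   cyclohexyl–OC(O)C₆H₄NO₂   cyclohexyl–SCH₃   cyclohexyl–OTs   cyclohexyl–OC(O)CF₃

Identical carbon frameworks mean the comparison reduces to leaving-group quality.
Leaving-group ability tracks the stability of the departed species; conjugate-acid pKₐ is the usual yardstick (lower pKₐ → better LG).
cyclohexyl–N₂⁺ loses N₂: no meaningful conjugate acid; N₂ departs as an exceptionally stable neutral molecule
cyclohexyl–OTf loses OTf⁻: pKₐ(CF₃SO₃H (triflic acid)) ≈ -14
cyclohexyl–OTs loses OTs⁻: pKₐ(p-CH₃C₆H₄SO₃H (TsOH)) ≈ -2.8
cyclohexyl–OC(O)CF₃ loses CF₃COO⁻: pKₐ(CF₃COOH) ≈ 0.2
cyclohexyl–OC(O)C₆H₄NO₂ loses p-O₂N–C₆H₄–COO⁻: pKₐ(p-nitrobenzoic acid) ≈ 3.4
cyclohexyl–SCH₃ loses RS⁻: pKₐ(RSH (a thiol)) ≈ 10.5

cyclohexyl–N₂⁺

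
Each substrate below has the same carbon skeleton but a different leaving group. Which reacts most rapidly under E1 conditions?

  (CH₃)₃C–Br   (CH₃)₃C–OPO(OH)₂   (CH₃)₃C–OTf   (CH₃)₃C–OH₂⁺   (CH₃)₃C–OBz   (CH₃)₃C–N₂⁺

Identical carbon frameworks mean the comparison reduces to leaving-group quality.
A good leaving group is a weak base: the lower the pKₐ of its conjugate acid, the more readily it departs.
(CH₃)₃C–N₂⁺ loses N₂: no meaningful conjugate acid; N₂ departs as an exceptionally stable neutral molecule
(CH₃)₃C–OTf loses OTf⁻: pKₐ(CF₃SO₃H (triflic acid)) ≈ -14
(CH₃)₃C–Br loses Br⁻: pKₐ(HBr) ≈ -9
(CH₃)₃C–OH₂⁺ loses H₂O: pKₐ(H₃O⁺) ≈ -1.7
(CH₃)₃C–OPO(OH)₂ loses H₂PO₄⁻: pKₐ(H₃PO₄) ≈ 2.1
(CH₃)₃C–OBz loses PhCOO⁻: pKₐ(C₆H₅COOH) ≈ 4.2

(CH₃)₃C–N₂⁺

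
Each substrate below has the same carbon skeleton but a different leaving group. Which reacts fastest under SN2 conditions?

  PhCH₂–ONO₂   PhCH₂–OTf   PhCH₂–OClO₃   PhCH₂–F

With the same alkyl group throughout, only the leaving group differentiates the rates.
The more stable X⁻ (or X) is on its own — i.e. the weaker a base it is — the better a leaving group it makes.
PhCH₂–OTf loses OTf⁻: pKₐ(CF₃SO₃H (triflic acid)) ≈ -14
PhCH₂–OClO₃ loses ClO₄⁻: pKₐ(HClO₄) ≈ -10
PhCH₂–ONO₂ loses NO₃⁻: pKₐ(HNO₃) ≈ -1.3
PhCH₂–F loses F⁻: pKₐ(HF) ≈ 3.2

PhCH₂–OTf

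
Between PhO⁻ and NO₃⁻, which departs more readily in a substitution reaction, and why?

NO₃⁻

NO₃⁻ is the better leaving group.
pKₐ(HNO₃) ≈ -1.3 versus pKₐ(C₆H₅OH (phenol)) ≈ 10: NO₃⁻ is the much weaker base.
Resonance-delocalised over three oxygens.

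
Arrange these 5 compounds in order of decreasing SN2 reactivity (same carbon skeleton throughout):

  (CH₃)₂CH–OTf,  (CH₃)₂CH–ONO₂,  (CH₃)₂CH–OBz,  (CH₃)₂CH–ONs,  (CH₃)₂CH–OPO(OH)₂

(CH₃)₂CH–OTf > (CH₃)₂CH–ONs > (CH₃)₂CH–ONO₂ > (CH₃)₂CH–OPO(OH)₂ > (CH₃)₂CH–OBz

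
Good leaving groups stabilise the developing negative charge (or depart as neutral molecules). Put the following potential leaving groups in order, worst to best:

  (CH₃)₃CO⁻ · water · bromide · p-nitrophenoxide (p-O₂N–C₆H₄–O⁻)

bromide: pKₐ(HBr) ≈ -9
water: pKₐ(H₃O⁺) ≈ -1.7
p-nitrophenoxide (p-O₂N–C₆H₄–O⁻): pKₐ(p-nitrophenol) ≈ 7.2
(CH₃)₃CO⁻: pKₐ(t-BuOH) ≈ 18
The question asks for worst first, so the sequence is read in increasing leaving-group ability.

(CH₃)₃CO⁻ < p-nitrophenoxide (p-O₂N–C₆H₄–O⁻) < water < bromide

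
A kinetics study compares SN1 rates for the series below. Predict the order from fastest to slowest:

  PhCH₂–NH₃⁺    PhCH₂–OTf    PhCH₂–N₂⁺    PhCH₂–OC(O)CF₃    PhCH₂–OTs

The skeletons are identical, so relative rate is governed entirely by leaving-group ability.
The more stable X⁻ (or X) is on its own — i.e. the weaker a base it is — the better a leaving group it makes.
PhCH₂–N₂⁺ loses N₂: no meaningful conjugate acid; N₂ departs as an exceptionally stable neutral molecule
PhCH₂–OTf loses OTf⁻: pKₐ(CF₃SO₃H (triflic acid)) ≈ -14
PhCH₂–OTs loses OTs⁻: pKₐ(p-CH₃C₆H₄SO₃H (TsOH)) ≈ -2.8
PhCH₂–OC(O)CF₃ loses CF₃COO⁻: pKₐ(CF₃COOH) ≈ 0.2
PhCH₂–NH₃⁺ loses NH₃: pKₐ(NH₄⁺) ≈ 9.2

PhCH₂–N₂⁺ > PhCH₂–OTf > PhCH₂–OTs > PhCH₂–OC(O)CF₃ > PhCH₂–NH₃⁺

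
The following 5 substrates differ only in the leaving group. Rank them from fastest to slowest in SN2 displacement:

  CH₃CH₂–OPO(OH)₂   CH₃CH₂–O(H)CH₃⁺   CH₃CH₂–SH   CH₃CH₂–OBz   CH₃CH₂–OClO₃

CH₃CH₂–OClO₃ > CH₃CH₂–O(H)CH₃⁺ > CH₃CH₂–OPO(OH)₂ > CH₃CH₂–OBz > CH₃CH₂–SH

The skeletons are identical, so relative rate is governed entirely by leaving-group ability.
A good leaving group is a weak base: the lower the pKₐ of its conjugate acid, the more readily it departs.
CH₃CH₂–OClO₃ loses ClO₄⁻: pKₐ(HClO₄) ≈ -10
CH₃CH₂–O(H)CH₃⁺ loses R'OH: pKₐ(R'OH₂⁺) ≈ -2.4
CH₃CH₂–OPO(OH)₂ loses H₂PO₄⁻: pKₐ(H₃PO₄) ≈ 2.1
CH₃CH₂–OBz loses PhCOO⁻: pKₐ(C₆H₅COOH) ≈ 4.2
CH₃CH₂–SH loses HS⁻: pKₐ(H₂S) ≈ 7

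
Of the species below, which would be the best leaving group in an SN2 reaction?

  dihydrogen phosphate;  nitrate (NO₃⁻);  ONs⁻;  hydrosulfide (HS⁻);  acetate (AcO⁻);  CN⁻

Leaving-group ability tracks the stability of the departed species; conjugate-acid pKₐ is the usual yardstick (lower pKₐ → better LG).
ONs⁻: pKₐ(p-O₂NC₆H₄SO₃H) ≈ -3.5
nitrate (NO₃⁻): pKₐ(HNO₃) ≈ -1.3
dihydrogen phosphate: pKₐ(H₃PO₄) ≈ 2.1
acetate (AcO⁻): pKₐ(CH₃COOH) ≈ 4.8
hydrosulfide (HS⁻): pKₐ(H₂S) ≈ 7
CN⁻: pKₐ(HCN) ≈ 9.2

ONs⁻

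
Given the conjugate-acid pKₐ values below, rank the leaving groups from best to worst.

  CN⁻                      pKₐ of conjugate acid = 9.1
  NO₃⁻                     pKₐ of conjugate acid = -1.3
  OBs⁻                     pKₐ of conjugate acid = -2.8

Lower conjugate-acid pKₐ ⇒ weaker base ⇒ better leaving group.
Sorting by the given values: OBs⁻ (-2.8), NO₃⁻ (-1.3), CN⁻ (9.1).

OBs⁻ > NO₃⁻ > CN⁻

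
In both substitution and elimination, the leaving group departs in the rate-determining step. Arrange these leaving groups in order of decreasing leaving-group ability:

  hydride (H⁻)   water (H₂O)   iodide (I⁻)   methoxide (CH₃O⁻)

A good leaving group is a weak base: the lower the pKₐ of its conjugate acid, the more readily it departs.
iodide (I⁻): pKₐ(HI) ≈ -10
water (H₂O): pKₐ(H₃O⁺) ≈ -1.7
methoxide (CH₃O⁻): pKₐ(CH₃OH) ≈ 15.5 — strong base; alkoxides do not leave unassisted
hydride (H⁻): pKₐ(H₂) ≈ 36

iodide (I⁻) > water (H₂O) > methoxide (CH₃O⁻) > hydride (H⁻)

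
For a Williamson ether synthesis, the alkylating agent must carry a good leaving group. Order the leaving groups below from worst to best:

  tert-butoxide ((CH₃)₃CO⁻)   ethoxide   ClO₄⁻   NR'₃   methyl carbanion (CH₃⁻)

methyl carbanion (CH₃⁻) < tert-butoxide ((CH₃)₃CO⁻) < ethoxide < NR'₃ < ClO₄⁻

ClO₄⁻: pKₐ(HClO₄) ≈ -10 — extremely weak base; rarely used for safety reasons
NR'₃: pKₐ(R'₃NH⁺) ≈ 10.7 — neutral but still a fairly strong base; Hofmann-elimination LG
ethoxide: pKₐ(CH₃CH₂OH) ≈ 16 — strong base; alkoxides do not leave unassisted
tert-butoxide ((CH₃)₃CO⁻): pKₐ(t-BuOH) ≈ 18 — bulky, strongly basic alkoxide
methyl carbanion (CH₃⁻): pKₐ(CH₄) ≈ 48
The question asks for worst first, so the sequence is read in increasing leaving-group ability.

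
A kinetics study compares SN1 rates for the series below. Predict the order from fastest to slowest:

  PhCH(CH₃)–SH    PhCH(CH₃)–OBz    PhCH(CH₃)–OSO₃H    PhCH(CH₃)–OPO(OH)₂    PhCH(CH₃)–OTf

PhCH(CH₃)–OTf > PhCH(CH₃)–OSO₃H > PhCH(CH₃)–OPO(OH)₂ > PhCH(CH₃)–OBz > PhCH(CH₃)–SH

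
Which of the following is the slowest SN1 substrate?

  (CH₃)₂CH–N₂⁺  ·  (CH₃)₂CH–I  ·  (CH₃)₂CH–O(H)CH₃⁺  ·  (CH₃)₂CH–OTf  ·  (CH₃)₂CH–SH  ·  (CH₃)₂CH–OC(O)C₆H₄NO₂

With the same alkyl group throughout, only the leaving group differentiates the rates.
A good leaving group is a weak base: the lower the pKₐ of its conjugate acid, the more readily it departs.
(CH₃)₂CH–N₂⁺ loses N₂: no meaningful conjugate acid; N₂ departs as an exceptionally stable neutral molecule
(CH₃)₂CH–OTf loses OTf⁻: pKₐ(CF₃SO₃H (triflic acid)) ≈ -14
(CH₃)₂CH–I loses I⁻: pKₐ(HI) ≈ -10
(CH₃)₂CH–O(H)CH₃⁺ loses R'OH: pKₐ(R'OH₂⁺) ≈ -2.4
(CH₃)₂CH–OC(O)C₆H₄NO₂ loses p-O₂N–C₆H₄–COO⁻: pKₐ(p-nitrobenzoic acid) ≈ 3.4
(CH₃)₂CH–SH loses HS⁻: pKₐ(H₂S) ≈ 7

(CH₃)₂CH–SH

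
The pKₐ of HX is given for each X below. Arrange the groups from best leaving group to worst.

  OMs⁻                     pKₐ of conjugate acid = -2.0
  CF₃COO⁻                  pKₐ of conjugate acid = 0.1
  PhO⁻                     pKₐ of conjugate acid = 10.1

OMs⁻ > CF₃COO⁻ > PhO⁻

Lower conjugate-acid pKₐ ⇒ weaker base ⇒ better leaving group.
Sorting by the given values: OMs⁻ (-2.0), CF₃COO⁻ (0.1), PhO⁻ (10.1).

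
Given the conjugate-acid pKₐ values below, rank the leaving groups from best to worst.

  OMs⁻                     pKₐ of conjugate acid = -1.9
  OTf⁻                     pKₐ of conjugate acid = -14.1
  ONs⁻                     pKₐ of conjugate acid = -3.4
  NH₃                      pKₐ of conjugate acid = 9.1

OTf⁻ > ONs⁻ > OMs⁻ > NH₃

Lower conjugate-acid pKₐ ⇒ weaker base ⇒ better leaving group.
Sorting by the given values: OTf⁻ (-14.1), ONs⁻ (-3.4), OMs⁻ (-1.9), NH₃ (9.1).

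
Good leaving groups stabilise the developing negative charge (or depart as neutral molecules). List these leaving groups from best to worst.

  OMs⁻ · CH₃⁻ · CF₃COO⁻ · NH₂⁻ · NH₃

OMs⁻ > CF₃COO⁻ > NH₃ > NH₂⁻ > CH₃⁻

A good leaving group is a weak base: the lower the pKₐ of its conjugate acid, the more readily it departs.
OMs⁻: pKₐ(CH₃SO₃H (MsOH)) ≈ -1.9
CF₃COO⁻: pKₐ(CF₃COOH) ≈ 0.2
NH₃: pKₐ(NH₄⁺) ≈ 9.2 — neutral but moderately basic; leaves from R–NH₃⁺
NH₂⁻: pKₐ(NH₃) ≈ 38 — extremely strong base; never a leaving group
CH₃⁻: pKₐ(CH₄) ≈ 48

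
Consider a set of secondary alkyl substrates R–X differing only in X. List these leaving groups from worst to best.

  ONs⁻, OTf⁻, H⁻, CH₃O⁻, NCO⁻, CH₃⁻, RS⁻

CH₃⁻ < H⁻ < CH₃O⁻ < RS⁻ < NCO⁻ < ONs⁻ < OTf⁻

OTf⁻: pKₐ(CF₃SO₃H (triflic acid)) ≈ -14
ONs⁻: pKₐ(p-O₂NC₆H₄SO₃H) ≈ -3.5
NCO⁻: pKₐ(HOCN) ≈ 3.5 — resonance between N and O
RS⁻: pKₐ(RSH (a thiol)) ≈ 10.5
CH₃O⁻: pKₐ(CH₃OH) ≈ 15.5 — strong base; alkoxides do not leave unassisted
H⁻: pKₐ(H₂) ≈ 36
CH₃⁻: pKₐ(CH₄) ≈ 48 — unstabilised carbanion; the worst conceivable leaving group
Reversing gives the worst-to-best order requested.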